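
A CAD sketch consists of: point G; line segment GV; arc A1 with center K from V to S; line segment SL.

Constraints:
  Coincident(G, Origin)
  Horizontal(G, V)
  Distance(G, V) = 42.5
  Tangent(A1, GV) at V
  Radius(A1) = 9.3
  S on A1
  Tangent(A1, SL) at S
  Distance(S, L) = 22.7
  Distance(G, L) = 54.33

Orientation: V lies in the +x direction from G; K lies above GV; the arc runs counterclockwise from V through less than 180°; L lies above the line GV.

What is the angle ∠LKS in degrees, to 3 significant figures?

67.7°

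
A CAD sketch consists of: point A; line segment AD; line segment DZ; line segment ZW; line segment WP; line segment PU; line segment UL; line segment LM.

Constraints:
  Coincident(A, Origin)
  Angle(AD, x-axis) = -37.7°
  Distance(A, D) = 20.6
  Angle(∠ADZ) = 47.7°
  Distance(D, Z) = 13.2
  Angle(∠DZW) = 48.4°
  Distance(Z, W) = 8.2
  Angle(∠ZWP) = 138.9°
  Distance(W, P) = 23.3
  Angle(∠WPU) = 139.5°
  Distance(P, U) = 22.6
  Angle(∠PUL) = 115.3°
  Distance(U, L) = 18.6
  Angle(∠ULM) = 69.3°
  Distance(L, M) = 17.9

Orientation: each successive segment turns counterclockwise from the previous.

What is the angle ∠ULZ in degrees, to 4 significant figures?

72.10°

∠WPU = 139.5° gives PU at -52.20° from the x-axis; with |PU| = 22.6, U = (22.32, -46.49). ∠PUL = 115.3° gives UL at 12.50° from the x-axis; with |UL| = 18.6, L = (40.48, -42.46). Then cos ∠ULZ = LU·LZ / (|LU||LZ|), giving 72.10°.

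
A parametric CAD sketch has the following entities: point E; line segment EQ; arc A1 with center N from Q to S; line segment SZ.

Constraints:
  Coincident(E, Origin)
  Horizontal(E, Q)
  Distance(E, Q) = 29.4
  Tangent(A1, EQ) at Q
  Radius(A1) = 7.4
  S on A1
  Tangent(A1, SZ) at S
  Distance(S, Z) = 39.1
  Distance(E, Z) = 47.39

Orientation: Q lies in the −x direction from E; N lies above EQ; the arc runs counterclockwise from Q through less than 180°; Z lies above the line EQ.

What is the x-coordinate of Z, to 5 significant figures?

-15.634

Checks: |NS| = 7.400 ✓; ∠(NS, SZ) = 90.00° ✓; |SZ| = 39.10 ✓; |EZ| = 47.39 ✓.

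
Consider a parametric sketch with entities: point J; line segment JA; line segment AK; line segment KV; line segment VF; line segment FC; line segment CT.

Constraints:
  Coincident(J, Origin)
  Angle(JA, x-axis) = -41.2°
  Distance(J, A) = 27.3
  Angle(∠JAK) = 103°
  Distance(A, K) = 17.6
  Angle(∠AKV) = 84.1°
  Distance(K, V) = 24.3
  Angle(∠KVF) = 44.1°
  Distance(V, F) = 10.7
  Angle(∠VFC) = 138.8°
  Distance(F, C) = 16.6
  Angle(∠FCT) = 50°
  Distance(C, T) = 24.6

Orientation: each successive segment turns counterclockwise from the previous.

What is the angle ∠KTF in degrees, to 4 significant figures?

57.99°

J is at the origin; JA runs at -41.2° with length 27.3, so A = (20.54, -17.98). ∠JAK = 103.0° gives AK at 35.80° from the x-axis; with |AK| = 17.6, K = (34.82, -7.687). ∠AKV = 84.1° gives KV at 131.7° from the x-axis; with |KV| = 24.3, V = (18.65, 10.46). ∠KVF = 44.1° gives VF at -92.40° from the x-axis; with |VF| = 10.7, F = (18.20, -0.2343). ∠VFC = 138.8° gives FC at -51.20° from the x-axis; with |FC| = 16.6, C = (28.60, -13.17). ∠FCT = 50.0° gives CT at 78.80° from the x-axis; with |CT| = 24.6, T = (33.38, 10.96). Then cos ∠KTF = TK·TF / (|TK||TF|), giving 57.99°.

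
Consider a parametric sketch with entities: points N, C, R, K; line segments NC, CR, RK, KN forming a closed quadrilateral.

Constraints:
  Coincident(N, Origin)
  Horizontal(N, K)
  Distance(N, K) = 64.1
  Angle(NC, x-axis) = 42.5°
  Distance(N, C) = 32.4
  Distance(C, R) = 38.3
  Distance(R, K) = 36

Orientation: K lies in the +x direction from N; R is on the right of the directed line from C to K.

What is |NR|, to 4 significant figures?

35.30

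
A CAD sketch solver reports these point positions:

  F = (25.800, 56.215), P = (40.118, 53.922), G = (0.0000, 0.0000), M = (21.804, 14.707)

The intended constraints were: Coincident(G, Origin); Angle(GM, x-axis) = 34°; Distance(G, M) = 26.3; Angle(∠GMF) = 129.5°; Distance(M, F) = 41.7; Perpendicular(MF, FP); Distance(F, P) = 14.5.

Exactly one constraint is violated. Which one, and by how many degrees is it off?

Perpendicular(MF, FP) — off by 3.60°.

G = (0.00, 0.00) ✓; GM at 34.00° ✓; |GM| = 26.30 ✓; ∠GMF = 129.5° ✓; |MF| = 41.70 ✓; ∠(MF, FP) = 93.60° ✗; |FP| = 14.50 ✓.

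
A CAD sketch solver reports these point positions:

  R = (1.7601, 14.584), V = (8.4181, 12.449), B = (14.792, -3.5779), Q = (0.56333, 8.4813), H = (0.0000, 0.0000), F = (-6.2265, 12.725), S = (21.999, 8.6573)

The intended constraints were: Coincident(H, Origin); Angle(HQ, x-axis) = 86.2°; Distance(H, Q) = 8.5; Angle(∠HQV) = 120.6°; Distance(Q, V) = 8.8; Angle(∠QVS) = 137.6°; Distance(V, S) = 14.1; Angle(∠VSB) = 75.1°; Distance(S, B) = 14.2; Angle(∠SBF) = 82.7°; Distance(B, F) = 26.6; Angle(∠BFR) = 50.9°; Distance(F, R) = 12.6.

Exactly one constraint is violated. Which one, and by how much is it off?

Distance(F, R) = 12.6 — off by 4.40.

H = (0.00, 0.00) ✓; HQ at 86.20° ✓; |HQ| = 8.500 ✓; ∠HQV = 120.6° ✓; |QV| = 8.800 ✓; ∠QVS = 137.6° ✓; |VS| = 14.10 ✓; ∠VSB = 75.10° ✓; |SB| = 14.20 ✓; ∠SBF = 82.70° ✓; |BF| = 26.60 ✓; ∠BFR = 50.90° ✓; |FR| = 8.200 ✗.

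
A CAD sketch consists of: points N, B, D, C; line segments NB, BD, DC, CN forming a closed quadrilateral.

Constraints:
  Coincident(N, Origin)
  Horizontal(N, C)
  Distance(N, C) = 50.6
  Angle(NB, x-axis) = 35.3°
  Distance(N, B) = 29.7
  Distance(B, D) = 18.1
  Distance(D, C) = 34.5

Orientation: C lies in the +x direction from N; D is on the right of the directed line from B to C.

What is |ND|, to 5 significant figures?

16.144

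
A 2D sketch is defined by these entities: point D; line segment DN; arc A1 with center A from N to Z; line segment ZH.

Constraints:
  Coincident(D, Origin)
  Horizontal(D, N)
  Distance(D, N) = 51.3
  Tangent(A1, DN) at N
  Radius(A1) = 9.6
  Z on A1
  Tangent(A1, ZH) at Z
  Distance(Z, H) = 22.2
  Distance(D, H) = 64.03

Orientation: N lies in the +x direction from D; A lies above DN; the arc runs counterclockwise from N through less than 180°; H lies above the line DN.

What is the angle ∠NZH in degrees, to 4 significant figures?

127.1°

Checks: D.y = 0.00, N.y = 0.00 ✓; |AZ| = 9.600 ✓; ∠(AZ, ZH) = 90.00° ✓; |ZH| = 22.20 ✓; |DH| = 64.03 ✓.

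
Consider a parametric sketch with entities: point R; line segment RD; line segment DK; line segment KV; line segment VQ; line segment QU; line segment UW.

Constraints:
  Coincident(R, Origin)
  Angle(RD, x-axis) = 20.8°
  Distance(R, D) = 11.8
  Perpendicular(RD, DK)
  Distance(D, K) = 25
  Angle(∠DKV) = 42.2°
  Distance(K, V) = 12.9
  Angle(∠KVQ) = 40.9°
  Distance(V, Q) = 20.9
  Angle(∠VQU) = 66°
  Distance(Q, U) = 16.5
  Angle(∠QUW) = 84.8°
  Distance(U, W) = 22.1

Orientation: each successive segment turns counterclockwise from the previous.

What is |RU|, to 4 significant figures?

35.62

R is at the origin; RD runs at 20.8° with length 11.8, so D = (11.03, 4.190). RD ⟂ DK, so DK runs at 110.8°; with |DK| = 25.0, K = (2.153, 27.56). ∠DKV = 42.2° gives KV at -111.4° from the x-axis; with |KV| = 12.9, V = (-2.554, 15.55). ∠KVQ = 40.9° gives VQ at 27.70° from the x-axis; with |VQ| = 20.9, Q = (15.95, 25.27). ∠VQU = 66.0° gives QU at 141.7° from the x-axis; with |QU| = 16.5, U = (3.002, 35.49). Then |RU| = |U − R| = 35.62.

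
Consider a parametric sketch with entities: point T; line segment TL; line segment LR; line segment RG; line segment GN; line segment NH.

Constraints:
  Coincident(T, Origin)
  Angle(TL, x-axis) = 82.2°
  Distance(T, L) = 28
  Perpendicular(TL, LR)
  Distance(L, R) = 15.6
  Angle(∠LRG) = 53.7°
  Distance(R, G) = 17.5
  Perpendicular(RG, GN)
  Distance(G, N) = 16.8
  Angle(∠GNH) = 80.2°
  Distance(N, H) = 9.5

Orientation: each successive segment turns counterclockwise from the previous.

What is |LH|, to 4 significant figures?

2.832

T is at the origin; TL runs at 82.2° with length 28.0, so L = (3.800, 27.74). TL ⟂ LR, so LR runs at 172.2°; with |LR| = 15.6, R = (-11.66, 29.86). ∠LRG = 53.7° gives RG at -61.50° from the x-axis; with |RG| = 17.5, G = (-3.305, 14.48). RG ⟂ GN, so GN runs at 28.50°; with |GN| = 16.8, N = (11.46, 22.50). ∠GNH = 80.2° gives NH at 128.3° from the x-axis; with |NH| = 9.5, H = (5.571, 29.95). Then |LH| = |H − L| = 2.832.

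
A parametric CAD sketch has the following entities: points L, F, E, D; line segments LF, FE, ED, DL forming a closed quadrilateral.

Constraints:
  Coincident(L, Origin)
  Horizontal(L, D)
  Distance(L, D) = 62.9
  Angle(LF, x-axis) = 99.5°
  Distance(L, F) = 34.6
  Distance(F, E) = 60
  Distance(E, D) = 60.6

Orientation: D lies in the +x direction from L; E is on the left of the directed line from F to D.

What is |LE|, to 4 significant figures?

76.61

L is at the origin; LD is horizontal with |LD| = 62.9 and D in +x, so D = (62.9, 0). LF runs at 99.5° with |LF| = 34.6, so F = (-5.711, 34.13). E is determined by |FE| = 60.0 and |ED| = 60.6 together: it lies at the intersection of circle(F, 60.0) and circle(D, 60.6). With |FD| = 76.63, the foot of the radical line on FD is 37.84 from F and the perpendicular offset is √(60.0² − 37.84²) = 46.56. Taking the left-of-FD solution: E = (48.91, 58.96).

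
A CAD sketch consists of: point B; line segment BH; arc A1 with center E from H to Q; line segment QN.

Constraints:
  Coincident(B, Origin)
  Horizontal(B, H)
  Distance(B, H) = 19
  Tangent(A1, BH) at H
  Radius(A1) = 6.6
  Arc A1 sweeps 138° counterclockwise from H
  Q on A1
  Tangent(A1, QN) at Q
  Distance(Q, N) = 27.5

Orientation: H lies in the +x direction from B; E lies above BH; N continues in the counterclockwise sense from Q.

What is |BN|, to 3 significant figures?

30.1

On A1, H sits at bearing -90° from E; a 138° counterclockwise sweep puts Q at bearing 48°, so Q = E + 6.6·(cos 48°, sin 48°) = (23.4, 11.5). The tangent condition forces EQ to be normal to QN, so QN runs along (−sin 48°, cos 48°); with |QN| = 27.5, N = (2.98, 29.9). Then |BN| = |N − B| = 30.1.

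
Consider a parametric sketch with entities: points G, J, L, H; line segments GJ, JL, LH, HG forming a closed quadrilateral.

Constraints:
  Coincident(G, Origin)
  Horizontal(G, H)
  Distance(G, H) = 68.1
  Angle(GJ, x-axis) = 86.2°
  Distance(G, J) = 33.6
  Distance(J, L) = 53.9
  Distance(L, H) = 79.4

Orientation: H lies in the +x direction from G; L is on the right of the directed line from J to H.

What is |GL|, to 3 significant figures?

21.2

Checks: |JL| = 53.90 ✓; |LH| = 79.40 ✓.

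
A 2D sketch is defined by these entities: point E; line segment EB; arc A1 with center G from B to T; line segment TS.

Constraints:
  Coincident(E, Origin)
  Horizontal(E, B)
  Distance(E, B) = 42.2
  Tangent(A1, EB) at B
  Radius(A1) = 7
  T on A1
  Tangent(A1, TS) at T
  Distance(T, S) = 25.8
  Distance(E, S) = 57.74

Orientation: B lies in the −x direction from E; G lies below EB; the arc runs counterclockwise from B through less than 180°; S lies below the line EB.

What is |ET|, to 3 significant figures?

49.8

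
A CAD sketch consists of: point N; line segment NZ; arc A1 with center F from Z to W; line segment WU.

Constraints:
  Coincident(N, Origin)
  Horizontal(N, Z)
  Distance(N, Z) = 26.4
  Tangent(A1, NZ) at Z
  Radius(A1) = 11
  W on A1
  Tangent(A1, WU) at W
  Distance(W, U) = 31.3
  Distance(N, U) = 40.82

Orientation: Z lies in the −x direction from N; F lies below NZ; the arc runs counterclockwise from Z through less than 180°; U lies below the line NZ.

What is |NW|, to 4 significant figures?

38.72

N is at the origin; N and Z share the same y with |NZ| = 26.4 and Z on the −x side, so Z = (-26.40, 0.000). A1 meets NZ tangentially, so FZ is at right angles to NZ, so F = Z + (0, -11) = (-26.40, -11.00). Since FW ⟂ WU (tangency), |FU| = √(11.0² + 31.3²) = 33.18 regardless of where W sits on A1. So U lies on both circle(N, 40.82) and circle(F, 33.18); the below-NZ intersection is U = (-9.680, -39.66). W is the foot of the tangent from U: W = (-33.53, -19.38).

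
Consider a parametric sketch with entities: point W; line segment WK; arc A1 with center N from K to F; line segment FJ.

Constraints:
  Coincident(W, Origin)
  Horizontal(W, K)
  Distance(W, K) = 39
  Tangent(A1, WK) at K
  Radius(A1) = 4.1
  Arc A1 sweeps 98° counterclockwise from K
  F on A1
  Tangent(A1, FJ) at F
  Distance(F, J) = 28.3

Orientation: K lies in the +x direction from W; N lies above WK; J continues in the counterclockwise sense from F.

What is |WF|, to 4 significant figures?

43.31

W is at the origin; W and K share the same y with |WK| = 39.0 and K on the +x side, so K = (39.00, 0.000). Tangency of A1 to WK means the radius NK is perpendicular to WK, so N = K + (0, 4.1) = (39.00, 4.100). On A1, K sits at bearing -90° from N; a 98° counterclockwise sweep puts F at bearing 8°, so F = N + 4.1·(cos 8°, sin 8°) = (43.06, 4.671). Then |WF| = |F − W| = 43.31.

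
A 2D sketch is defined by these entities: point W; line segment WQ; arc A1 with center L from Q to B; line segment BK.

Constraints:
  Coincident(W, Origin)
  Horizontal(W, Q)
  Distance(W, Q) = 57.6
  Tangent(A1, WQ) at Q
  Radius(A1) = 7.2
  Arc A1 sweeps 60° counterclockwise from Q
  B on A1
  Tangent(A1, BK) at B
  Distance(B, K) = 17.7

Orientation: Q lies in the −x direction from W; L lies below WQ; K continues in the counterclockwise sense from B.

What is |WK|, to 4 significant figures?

75.11

On A1, Q sits at bearing 90° from L; a 60° counterclockwise sweep puts B at bearing 150°, so B = L + 7.2·(cos 150°, sin 150°) = (-63.84, -3.600). A1 meets BK tangentially, so LB is at right angles to BK, so BK runs along (−sin 150°, cos 150°); with |BK| = 17.7, K = (-72.69, -18.93). Then |WK| = |K − W| = 75.11.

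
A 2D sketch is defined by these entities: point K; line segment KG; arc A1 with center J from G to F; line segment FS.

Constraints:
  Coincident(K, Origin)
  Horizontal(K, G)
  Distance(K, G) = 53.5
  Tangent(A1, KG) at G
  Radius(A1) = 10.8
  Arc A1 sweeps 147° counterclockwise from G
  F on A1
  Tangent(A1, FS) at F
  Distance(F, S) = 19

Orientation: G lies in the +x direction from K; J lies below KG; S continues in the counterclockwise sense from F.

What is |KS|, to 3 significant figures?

70.4

K is at the origin; KG is horizontal with |KG| = 53.5 and G on the +x side, so G = (53.5, 0.00). The tangent condition forces JG to be normal to KG, so J = G + (0, -10.8) = (53.5, -10.8). On A1, G sits at bearing 90° from J; a 147° counterclockwise sweep puts F at bearing 237°, so F = J + 10.8·(cos 237°, sin 237°) = (47.6, -19.9). The tangent condition forces JF to be normal to FS, so FS runs along (−sin 237°, cos 237°); with |FS| = 19.0, S = (63.6, -30.2). Then |KS| = |S − K| = 70.4.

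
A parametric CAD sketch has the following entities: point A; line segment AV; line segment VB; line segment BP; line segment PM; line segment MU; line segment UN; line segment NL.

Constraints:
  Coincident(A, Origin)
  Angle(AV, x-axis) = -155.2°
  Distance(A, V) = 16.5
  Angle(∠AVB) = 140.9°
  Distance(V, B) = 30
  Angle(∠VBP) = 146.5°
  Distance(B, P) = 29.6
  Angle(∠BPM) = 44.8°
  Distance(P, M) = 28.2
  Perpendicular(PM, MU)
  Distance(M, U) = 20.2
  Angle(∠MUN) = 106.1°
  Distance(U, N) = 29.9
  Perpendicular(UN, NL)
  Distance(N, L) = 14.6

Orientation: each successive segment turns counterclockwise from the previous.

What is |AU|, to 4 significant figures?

36.84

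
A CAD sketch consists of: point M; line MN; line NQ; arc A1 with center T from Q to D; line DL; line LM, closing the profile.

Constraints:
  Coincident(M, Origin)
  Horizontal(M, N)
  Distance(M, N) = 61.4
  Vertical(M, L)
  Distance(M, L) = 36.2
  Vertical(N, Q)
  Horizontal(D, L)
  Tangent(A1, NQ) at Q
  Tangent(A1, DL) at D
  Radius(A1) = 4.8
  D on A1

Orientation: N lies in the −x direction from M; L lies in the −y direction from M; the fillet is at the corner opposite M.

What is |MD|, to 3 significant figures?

67.2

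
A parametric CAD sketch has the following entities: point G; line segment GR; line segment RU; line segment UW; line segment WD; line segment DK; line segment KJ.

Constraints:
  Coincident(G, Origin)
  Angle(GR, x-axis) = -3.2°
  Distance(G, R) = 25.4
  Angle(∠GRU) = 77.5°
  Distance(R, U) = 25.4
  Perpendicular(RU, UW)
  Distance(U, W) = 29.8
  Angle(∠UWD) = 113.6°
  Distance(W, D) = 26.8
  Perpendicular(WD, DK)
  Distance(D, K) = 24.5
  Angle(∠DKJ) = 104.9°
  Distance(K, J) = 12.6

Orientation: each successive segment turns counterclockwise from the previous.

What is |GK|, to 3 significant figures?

15.9

∠UWD = 113.6° gives WD at -104° from the x-axis; with |WD| = 26.8, D = (-14.8, -7.14). WD is perpendicular to DK, so DK runs at -14.3°; with |DK| = 24.5, K = (8.97, -13.2). Then |GK| = |K − G| = 15.9.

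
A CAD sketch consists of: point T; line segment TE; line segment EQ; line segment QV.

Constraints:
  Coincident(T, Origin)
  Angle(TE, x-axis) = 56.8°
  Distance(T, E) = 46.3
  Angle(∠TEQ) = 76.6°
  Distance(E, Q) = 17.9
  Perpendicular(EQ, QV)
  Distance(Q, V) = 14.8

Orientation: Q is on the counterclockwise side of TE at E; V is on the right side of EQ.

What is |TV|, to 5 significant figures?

60.268

∠TEQ = 76.6°, so EQ runs at 56.8° + (180° − 76.6°) = 160.20° from the x-axis; with |EQ| = 17.9, Q = E + 17.9·(cos 160.20°, sin 160.20°) = (8.5104, 44.806). EQ is perpendicular to QV; with |QV| = 14.8 on the right of EQ, V = Q + 14.8·(0.33874, 0.94088) = (13.524, 58.731). Then |TV| = |V − T| = 60.268.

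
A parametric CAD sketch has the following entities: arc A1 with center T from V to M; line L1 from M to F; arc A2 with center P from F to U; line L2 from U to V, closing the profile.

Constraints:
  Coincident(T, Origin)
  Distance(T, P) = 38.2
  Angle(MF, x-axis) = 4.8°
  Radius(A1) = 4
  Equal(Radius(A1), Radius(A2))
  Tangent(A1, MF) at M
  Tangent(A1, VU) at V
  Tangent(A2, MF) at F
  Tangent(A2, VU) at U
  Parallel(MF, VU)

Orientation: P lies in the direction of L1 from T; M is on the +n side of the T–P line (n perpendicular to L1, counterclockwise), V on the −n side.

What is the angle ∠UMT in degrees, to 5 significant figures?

78.172°

The slot axis is L1's direction at 4.8°, so u = (cos 4.8°, sin 4.8°) = (0.99649, 0.083678) and n = (−sin 4.8°, cos 4.8°) = (-0.083678, 0.99649). T is at the origin and P lies 38.2 along u from T, so P = 38.2·u = (38.066, 3.1965). Tangency of A1 to both parallel lines with radius 4.0 puts M and V at T ± 4.0·n: M = (-0.33471, 3.9860), V = (0.33471, -3.9860). Equal radii place F and U the same way about P: F = P + 4.0·n = (37.731, 7.1825), U = P − 4.0·n = (38.401, -0.78948). Then cos ∠UMT = MU·MT / (|MU||MT|), giving 78.172°.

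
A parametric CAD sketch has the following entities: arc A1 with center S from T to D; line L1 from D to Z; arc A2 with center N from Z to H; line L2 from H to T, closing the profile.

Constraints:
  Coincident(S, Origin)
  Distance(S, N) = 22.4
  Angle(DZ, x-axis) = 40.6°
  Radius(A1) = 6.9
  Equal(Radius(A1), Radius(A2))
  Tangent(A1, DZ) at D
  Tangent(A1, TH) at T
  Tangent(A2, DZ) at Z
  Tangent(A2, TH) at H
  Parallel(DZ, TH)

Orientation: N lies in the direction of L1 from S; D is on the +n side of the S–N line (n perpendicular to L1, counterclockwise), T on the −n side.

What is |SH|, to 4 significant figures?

23.44

Tangency of A1 to both parallel lines with radius 6.9 puts D and T at S ± 6.9·n: D = (-4.490, 5.239), T = (4.490, -5.239). Equal radii place Z and H the same way about N: Z = N + 6.9·n = (12.52, 19.82), H = N − 6.9·n = (21.50, 9.338). Then |SH| = |H − S| = 23.44.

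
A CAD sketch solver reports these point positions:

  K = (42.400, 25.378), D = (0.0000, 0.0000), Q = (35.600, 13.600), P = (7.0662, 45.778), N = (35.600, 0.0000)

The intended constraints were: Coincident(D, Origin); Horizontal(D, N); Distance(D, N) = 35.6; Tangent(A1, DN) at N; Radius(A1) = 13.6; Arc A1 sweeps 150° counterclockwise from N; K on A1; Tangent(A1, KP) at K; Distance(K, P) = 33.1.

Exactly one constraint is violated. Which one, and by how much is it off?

Distance(K, P) = 33.1 — off by 7.70.

D = (0.00, 0.00) ✓; D.y = 0.00, N.y = 0.00 ✓; |DN| = 35.60 ✓; ∠(QN, ND) = 90.00° ✓; |QN| = 13.60 ✓; bearing(Q→K) − bearing(Q→N) = 150.0° ✓; |QK| = 13.60 ✓; ∠(QK, KP) = 90.00° ✓; |KP| = 40.80 ✗.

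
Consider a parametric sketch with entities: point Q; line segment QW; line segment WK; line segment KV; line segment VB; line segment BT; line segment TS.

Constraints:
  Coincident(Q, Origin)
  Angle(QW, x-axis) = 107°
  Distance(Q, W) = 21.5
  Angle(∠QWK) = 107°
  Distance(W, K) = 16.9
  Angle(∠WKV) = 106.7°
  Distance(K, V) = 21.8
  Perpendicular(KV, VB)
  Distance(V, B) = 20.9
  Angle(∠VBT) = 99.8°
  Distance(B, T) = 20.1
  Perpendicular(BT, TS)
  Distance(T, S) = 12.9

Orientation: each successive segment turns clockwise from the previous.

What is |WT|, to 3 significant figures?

10.6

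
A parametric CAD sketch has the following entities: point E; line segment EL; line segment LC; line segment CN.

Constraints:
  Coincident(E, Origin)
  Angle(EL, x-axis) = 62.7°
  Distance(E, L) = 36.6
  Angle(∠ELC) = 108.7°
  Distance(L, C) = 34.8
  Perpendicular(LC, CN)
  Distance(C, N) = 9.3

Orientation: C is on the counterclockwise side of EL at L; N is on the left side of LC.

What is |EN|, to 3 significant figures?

53.0

E is at the origin; EL runs at 62.7° with length 36.6, so L = 36.6·(cos 62.7°, sin 62.7°) = (16.8, 32.5). ∠ELC = 108.7°, so LC runs at 62.7° + (180° − 108.7°) = 134° from the x-axis; with |LC| = 34.8, C = L + 34.8·(cos 134°, sin 134°) = (-7.39, 57.6). LC is perpendicular to CN; with |CN| = 9.3 on the left of LC, N = C + 9.3·(-0.719, -0.695) = (-14.1, 51.1). Then |EN| = |N − E| = 53.0.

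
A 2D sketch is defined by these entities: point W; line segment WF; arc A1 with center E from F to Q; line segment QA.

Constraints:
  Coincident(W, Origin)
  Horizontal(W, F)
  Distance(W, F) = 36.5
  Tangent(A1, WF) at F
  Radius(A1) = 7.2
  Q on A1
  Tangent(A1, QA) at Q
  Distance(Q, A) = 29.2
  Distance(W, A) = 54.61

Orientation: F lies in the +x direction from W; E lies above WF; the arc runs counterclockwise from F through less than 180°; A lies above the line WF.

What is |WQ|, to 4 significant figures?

44.39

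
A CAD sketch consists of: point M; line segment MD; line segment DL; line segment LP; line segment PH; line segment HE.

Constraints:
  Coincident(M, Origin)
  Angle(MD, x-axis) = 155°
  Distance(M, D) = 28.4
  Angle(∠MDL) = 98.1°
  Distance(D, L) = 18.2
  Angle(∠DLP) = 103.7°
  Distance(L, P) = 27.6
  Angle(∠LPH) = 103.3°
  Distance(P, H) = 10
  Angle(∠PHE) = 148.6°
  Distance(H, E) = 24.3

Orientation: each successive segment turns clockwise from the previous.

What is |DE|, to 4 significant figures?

30.66

M is at the origin; MD runs at 155.0° with length 28.4, so D = (-25.74, 12.00). ∠MDL = 98.1° gives DL at 73.10° from the x-axis; with |DL| = 18.2, L = (-20.45, 29.42). ∠DLP = 103.7° gives LP at -3.200° from the x-axis; with |LP| = 27.6, P = (7.109, 27.88). ∠LPH = 103.3° gives PH at -79.90° from the x-axis; with |PH| = 10.0, H = (8.862, 18.03). ∠PHE = 148.6° gives HE at -111.3° from the x-axis; with |HE| = 24.3, E = (0.03527, -4.609). Then |DE| = |E − D| = 30.66.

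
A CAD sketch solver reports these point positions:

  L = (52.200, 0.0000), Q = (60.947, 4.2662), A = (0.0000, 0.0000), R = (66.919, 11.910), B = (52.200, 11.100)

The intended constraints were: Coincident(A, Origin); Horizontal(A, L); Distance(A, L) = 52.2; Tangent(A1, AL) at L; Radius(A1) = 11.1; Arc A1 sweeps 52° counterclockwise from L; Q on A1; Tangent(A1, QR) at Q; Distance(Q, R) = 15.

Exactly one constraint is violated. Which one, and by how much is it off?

Distance(Q, R) = 15 — off by 5.30.

A = (0.00, 0.00) ✓; A.y = 0.00, L.y = 0.00 ✓; |AL| = 52.20 ✓; ∠(BL, LA) = 90.00° ✓; |BL| = 11.10 ✓; bearing(B→Q) − bearing(B→L) = 52.00° ✓; |BQ| = 11.10 ✓; ∠(BQ, QR) = 90.00° ✓; |QR| = 9.700 ✗.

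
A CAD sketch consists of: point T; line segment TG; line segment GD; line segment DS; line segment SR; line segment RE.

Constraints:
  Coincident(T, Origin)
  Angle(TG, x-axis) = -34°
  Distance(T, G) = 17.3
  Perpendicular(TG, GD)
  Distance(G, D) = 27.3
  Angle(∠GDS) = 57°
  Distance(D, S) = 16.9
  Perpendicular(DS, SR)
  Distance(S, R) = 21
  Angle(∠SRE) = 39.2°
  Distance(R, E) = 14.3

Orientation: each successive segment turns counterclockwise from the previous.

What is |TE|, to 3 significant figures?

21.8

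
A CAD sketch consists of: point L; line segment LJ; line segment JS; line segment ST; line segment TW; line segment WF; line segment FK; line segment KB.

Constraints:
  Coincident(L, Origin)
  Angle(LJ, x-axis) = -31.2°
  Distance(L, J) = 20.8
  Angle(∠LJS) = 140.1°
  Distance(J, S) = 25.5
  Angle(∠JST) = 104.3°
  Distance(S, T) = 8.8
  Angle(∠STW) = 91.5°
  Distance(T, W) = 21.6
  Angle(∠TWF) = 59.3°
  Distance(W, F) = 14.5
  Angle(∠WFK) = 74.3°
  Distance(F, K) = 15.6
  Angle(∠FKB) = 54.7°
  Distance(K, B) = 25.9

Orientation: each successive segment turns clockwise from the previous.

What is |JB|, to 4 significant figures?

18.92

L is at the origin; LJ runs at -31.2° with length 20.8, so J = (17.79, -10.77). ∠LJS = 140.1° gives JS at -71.10° from the x-axis; with |JS| = 25.5, S = (26.05, -34.90). ∠JST = 104.3° gives ST at -146.8° from the x-axis; with |ST| = 8.8, T = (18.69, -39.72). ∠STW = 91.5° gives TW at 124.7° from the x-axis; with |TW| = 21.6, W = (6.392, -21.96). ∠TWF = 59.3° gives WF at 4.000° from the x-axis; with |WF| = 14.5, F = (20.86, -20.95). ∠WFK = 74.3° gives FK at -101.7° from the x-axis; with |FK| = 15.6, K = (17.69, -36.22). ∠FKB = 54.7° gives KB at 133.0° from the x-axis; with |KB| = 25.9, B = (0.02895, -17.28). Then |JB| = |B − J| = 18.92.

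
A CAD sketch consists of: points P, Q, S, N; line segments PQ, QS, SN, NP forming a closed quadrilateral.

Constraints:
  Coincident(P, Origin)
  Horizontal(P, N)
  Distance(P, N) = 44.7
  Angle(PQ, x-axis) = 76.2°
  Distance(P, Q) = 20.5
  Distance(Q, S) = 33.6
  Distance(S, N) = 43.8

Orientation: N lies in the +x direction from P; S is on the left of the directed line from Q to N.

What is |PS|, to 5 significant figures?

51.577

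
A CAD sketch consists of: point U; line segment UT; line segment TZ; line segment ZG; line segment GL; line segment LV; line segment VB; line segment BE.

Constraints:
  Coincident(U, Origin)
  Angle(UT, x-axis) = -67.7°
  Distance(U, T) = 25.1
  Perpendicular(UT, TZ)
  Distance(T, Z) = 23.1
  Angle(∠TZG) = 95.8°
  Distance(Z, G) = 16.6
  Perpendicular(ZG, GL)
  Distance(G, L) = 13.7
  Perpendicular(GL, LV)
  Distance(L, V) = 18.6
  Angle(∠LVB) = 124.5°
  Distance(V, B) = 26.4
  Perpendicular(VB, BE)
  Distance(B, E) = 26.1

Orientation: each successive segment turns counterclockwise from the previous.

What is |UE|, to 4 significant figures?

51.63

U is at the origin; UT runs at -67.7° with length 25.1, so T = (9.524, -23.22). The perpendicularity gives TZ at right angles to UT, so TZ runs at 22.30°; with |TZ| = 23.1, Z = (30.90, -14.46). ∠TZG = 95.8° gives ZG at 106.5° from the x-axis; with |ZG| = 16.6, G = (26.18, 1.459). ZG ⟂ GL, so GL runs at -163.5°; with |GL| = 13.7, L = (13.05, -2.432). GL ⟂ LV, so LV runs at -73.50°; with |LV| = 18.6, V = (18.33, -20.27). ∠LVB = 124.5° gives VB at -18.00° from the x-axis; with |VB| = 26.4, B = (43.44, -28.42). The perpendicularity gives BE at right angles to VB, so BE runs at 72.00°; with |BE| = 26.1, E = (51.50, -3.601). Then |UE| = |E − U| = 51.63.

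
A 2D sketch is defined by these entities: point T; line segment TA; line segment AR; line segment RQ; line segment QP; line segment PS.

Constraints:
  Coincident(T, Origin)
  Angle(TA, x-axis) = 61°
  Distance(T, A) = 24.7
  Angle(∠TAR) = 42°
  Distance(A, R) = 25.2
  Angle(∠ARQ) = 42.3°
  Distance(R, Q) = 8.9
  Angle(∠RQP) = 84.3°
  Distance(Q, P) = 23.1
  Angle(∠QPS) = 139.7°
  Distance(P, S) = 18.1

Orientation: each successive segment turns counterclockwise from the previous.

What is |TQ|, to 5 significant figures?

10.541

T is at the origin; TA runs at 61.0° with length 24.7, so A = (11.975, 21.603). ∠TAR = 42.0° gives AR at -161.00° from the x-axis; with |AR| = 25.2, R = (-11.852, 13.399). ∠ARQ = 42.3° gives RQ at -23.300° from the x-axis; with |RQ| = 8.9, Q = (-3.6781, 9.8784). Then |TQ| = |Q − T| = 10.541.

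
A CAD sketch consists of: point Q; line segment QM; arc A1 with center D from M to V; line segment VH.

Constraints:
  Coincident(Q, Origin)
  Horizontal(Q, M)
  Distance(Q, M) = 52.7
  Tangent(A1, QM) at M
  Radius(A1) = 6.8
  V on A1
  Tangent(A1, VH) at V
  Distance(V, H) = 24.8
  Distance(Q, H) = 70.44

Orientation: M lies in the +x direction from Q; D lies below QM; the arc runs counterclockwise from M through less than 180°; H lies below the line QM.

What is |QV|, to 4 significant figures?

48.85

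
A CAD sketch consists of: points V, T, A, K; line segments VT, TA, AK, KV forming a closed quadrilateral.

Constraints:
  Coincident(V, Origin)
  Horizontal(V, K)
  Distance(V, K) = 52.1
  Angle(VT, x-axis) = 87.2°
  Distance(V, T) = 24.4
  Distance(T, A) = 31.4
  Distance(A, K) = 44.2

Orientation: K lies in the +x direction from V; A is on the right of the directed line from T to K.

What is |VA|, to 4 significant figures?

10.39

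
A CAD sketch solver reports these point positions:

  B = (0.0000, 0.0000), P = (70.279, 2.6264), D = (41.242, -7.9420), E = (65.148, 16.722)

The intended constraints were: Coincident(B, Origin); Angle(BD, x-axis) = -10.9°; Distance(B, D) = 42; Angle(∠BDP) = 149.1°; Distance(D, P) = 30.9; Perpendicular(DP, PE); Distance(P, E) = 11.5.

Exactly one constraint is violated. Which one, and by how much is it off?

Distance(P, E) = 11.5 — off by 3.50.

B = (0.00, 0.00) ✓; BD at -10.90° ✓; |BD| = 42.00 ✓; ∠BDP = 149.1° ✓; |DP| = 30.90 ✓; ∠(DP, PE) = 90.00° ✓; |PE| = 15.00 ✗.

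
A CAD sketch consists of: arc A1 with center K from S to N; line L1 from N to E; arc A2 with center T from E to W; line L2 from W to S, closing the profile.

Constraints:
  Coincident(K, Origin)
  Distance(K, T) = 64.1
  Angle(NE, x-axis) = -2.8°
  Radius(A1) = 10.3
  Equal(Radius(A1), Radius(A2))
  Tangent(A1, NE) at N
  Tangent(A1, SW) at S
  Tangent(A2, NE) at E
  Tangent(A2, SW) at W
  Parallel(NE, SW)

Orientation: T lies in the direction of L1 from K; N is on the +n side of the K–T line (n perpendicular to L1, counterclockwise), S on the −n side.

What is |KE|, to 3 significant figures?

64.9

Tangency of A1 to both parallel lines with radius 10.3 puts N and S at K ± 10.3·n: N = (0.503, 10.3), S = (-0.503, -10.3). Equal radii place E and W the same way about T: E = T + 10.3·n = (64.5, 7.16), W = T − 10.3·n = (63.5, -13.4). Then |KE| = |E − K| = 64.9.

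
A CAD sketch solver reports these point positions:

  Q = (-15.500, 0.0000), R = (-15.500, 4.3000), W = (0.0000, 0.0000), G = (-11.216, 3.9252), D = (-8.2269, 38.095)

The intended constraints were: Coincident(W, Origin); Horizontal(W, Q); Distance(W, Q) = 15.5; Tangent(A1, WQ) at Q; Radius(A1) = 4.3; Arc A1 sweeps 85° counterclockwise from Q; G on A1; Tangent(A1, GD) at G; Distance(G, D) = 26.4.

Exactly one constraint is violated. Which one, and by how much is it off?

Distance(G, D) = 26.4 — off by 7.90.

W = (0.00, 0.00) ✓; W.y = 0.00, Q.y = 0.00 ✓; |WQ| = 15.50 ✓; ∠(RQ, QW) = 90.00° ✓; |RQ| = 4.300 ✓; bearing(R→G) − bearing(R→Q) = 85.00° ✓; |RG| = 4.300 ✓; ∠(RG, GD) = 90.00° ✓; |GD| = 34.30 ✗.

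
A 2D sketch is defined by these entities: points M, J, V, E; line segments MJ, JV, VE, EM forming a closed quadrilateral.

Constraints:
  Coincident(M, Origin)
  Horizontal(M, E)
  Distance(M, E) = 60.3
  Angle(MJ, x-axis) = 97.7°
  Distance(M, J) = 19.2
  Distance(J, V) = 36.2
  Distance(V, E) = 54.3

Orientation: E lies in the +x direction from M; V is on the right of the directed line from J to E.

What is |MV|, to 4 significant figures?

17.58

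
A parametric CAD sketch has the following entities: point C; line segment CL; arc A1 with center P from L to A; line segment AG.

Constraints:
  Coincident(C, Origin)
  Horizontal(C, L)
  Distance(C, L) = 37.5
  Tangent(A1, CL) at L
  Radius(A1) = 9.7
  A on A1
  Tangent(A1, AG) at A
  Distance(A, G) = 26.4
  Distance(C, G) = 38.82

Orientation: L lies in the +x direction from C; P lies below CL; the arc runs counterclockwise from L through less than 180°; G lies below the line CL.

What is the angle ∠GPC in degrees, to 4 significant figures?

68.90°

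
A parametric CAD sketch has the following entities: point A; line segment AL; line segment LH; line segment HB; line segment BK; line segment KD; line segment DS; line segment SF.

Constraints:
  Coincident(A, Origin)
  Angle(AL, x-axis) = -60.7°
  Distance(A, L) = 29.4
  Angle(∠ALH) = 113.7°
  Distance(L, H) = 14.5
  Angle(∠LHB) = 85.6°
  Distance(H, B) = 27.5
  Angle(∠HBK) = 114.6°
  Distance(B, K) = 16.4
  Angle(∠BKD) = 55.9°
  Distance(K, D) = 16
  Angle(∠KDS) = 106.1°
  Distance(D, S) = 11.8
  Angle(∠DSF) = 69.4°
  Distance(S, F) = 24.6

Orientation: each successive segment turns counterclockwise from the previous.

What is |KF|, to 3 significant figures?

10.8

A is at the origin; AL runs at -60.7° with length 29.4, so L = (14.4, -25.6). ∠ALH = 113.7° gives LH at 5.60° from the x-axis; with |LH| = 14.5, H = (28.8, -24.2). ∠LHB = 85.6° gives HB at 100° from the x-axis; with |HB| = 27.5, B = (24.0, 2.86). ∠HBK = 114.6° gives BK at 165° from the x-axis; with |BK| = 16.4, K = (8.17, 6.99). ∠BKD = 55.9° gives KD at -70.5° from the x-axis; with |KD| = 16.0, D = (13.5, -8.09). ∠KDS = 106.1° gives DS at 3.40° from the x-axis; with |DS| = 11.8, S = (25.3, -7.39). ∠DSF = 69.4° gives SF at 114° from the x-axis; with |SF| = 24.6, F = (15.3, 15.1). Then |KF| = |F − K| = 10.8.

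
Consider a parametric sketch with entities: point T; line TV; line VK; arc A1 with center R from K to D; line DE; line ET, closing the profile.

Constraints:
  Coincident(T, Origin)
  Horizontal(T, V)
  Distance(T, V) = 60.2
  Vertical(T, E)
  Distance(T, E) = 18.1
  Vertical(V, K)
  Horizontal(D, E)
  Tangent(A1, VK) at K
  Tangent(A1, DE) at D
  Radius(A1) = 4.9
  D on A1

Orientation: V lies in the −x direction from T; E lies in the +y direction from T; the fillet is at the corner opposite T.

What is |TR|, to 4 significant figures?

56.85

T and E share the same x with |TE| = 18.1 and E on the +y side, so E = (0.000, 18.10). The virtual corner opposite T is at (-60.20, 18.10). The tangent condition forces RK to be normal to VK and A1 meets DE tangentially, so RD is at right angles to DE, with radius 4.9, so the center R sits 4.9 in from both sides at R = (-55.30, 13.20). Then |TR| = |R − T| = 56.85.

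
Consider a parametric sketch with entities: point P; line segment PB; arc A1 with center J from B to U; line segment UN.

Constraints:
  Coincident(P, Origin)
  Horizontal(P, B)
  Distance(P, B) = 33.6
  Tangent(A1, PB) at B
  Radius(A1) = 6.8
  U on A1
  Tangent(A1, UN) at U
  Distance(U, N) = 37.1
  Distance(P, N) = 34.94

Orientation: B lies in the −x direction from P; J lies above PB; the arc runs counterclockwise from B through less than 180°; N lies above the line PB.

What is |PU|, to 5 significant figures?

28.081

Checks: |JU| = 6.800 ✓; ∠(JU, UN) = 90.00° ✓; |UN| = 37.10 ✓; |PN| = 34.94 ✓.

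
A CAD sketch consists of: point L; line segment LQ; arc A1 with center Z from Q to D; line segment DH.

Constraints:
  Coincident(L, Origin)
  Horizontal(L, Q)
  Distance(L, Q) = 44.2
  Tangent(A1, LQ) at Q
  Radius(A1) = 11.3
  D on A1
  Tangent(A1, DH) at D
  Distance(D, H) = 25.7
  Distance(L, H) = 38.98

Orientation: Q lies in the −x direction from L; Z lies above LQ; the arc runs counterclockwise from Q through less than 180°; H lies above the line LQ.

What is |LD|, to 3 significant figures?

34.5

L is at the origin; LQ is horizontal with |LQ| = 44.2 and Q on the −x side, so Q = (-44.2, 0.00). A1 meets LQ tangentially, so ZQ is at right angles to LQ, so Z = Q + (0, 11.3) = (-44.2, 11.3). Since ZD ⟂ DH (tangency), |ZH| = √(11.3² + 25.7²) = 28.1 regardless of where D sits on A1. So H lies on both circle(L, 38.98) and circle(Z, 28.1); the above-LQ intersection is H = (-24.0, 30.8). D is the foot of the tangent from H: D = (-33.8, 6.99).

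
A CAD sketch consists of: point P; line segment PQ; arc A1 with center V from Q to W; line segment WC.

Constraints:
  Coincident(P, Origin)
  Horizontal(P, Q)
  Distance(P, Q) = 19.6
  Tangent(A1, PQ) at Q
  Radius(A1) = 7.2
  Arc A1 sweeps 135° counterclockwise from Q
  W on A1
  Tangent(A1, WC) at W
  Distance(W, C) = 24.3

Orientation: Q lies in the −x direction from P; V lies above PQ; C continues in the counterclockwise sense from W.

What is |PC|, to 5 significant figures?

43.279

P is at the origin; P and Q share the same y with |PQ| = 19.6 and Q on the −x side, so Q = (-19.600, 0.0000). A1 meets PQ tangentially, so VQ is at right angles to PQ, so V = Q + (0, 7.2) = (-19.600, 7.2000). On A1, Q sits at bearing -90° from V; a 135° counterclockwise sweep puts W at bearing 45°, so W = V + 7.2·(cos 45°, sin 45°) = (-14.509, 12.291). A1 meets WC tangentially, so VW is at right angles to WC, so WC runs along (−sin 45°, cos 45°); with |WC| = 24.3, C = (-31.692, 29.474). Then |PC| = |C − P| = 43.279.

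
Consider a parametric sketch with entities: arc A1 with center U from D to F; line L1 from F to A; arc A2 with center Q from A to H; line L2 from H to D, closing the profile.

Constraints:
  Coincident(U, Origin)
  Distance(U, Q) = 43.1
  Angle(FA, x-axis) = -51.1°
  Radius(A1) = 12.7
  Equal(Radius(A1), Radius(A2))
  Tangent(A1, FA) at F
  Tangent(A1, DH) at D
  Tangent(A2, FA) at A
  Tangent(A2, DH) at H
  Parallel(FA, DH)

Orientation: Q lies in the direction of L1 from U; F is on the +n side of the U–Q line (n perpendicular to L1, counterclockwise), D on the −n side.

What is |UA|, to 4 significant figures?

44.93

Tangency of A1 to both parallel lines with radius 12.7 puts F and D at U ± 12.7·n: F = (9.884, 7.975), D = (-9.884, -7.975). Equal radii place A and H the same way about Q: A = Q + 12.7·n = (36.95, -25.57), H = Q − 12.7·n = (17.18, -41.52). Then |UA| = |A − U| = 44.93.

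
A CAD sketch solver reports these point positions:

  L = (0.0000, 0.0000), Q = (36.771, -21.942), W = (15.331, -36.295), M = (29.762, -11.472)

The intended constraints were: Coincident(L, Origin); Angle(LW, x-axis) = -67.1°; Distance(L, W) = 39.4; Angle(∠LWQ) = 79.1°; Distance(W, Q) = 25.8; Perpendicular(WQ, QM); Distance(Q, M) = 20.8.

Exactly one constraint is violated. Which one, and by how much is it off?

Distance(Q, M) = 20.8 — off by 8.20.

L = (0.00, 0.00) ✓; LW at -67.10° ✓; |LW| = 39.40 ✓; ∠LWQ = 79.10° ✓; |WQ| = 25.80 ✓; ∠(WQ, QM) = 90.00° ✓; |QM| = 12.60 ✗.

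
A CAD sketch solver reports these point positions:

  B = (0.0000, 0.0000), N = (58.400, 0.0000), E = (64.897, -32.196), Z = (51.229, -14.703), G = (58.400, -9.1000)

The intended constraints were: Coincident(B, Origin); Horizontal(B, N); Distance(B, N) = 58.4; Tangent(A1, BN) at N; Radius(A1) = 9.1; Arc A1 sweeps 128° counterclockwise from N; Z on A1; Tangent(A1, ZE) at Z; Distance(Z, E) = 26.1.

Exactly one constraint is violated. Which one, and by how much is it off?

Distance(Z, E) = 26.1 — off by 3.90.

B = (0.00, 0.00) ✓; B.y = 0.00, N.y = 0.00 ✓; |BN| = 58.40 ✓; ∠(GN, NB) = 90.00° ✓; |GN| = 9.100 ✓; bearing(G→Z) − bearing(G→N) = 128.0° ✓; |GZ| = 9.100 ✓; ∠(GZ, ZE) = 90.00° ✓; |ZE| = 22.20 ✗.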